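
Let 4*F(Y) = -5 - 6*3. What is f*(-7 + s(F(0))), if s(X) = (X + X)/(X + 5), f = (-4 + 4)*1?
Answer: 0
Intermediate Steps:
F(Y) = -23/4 (F(Y) = (-5 - 6*3)/4 = (-5 - 1*18)/4 = (-5 - 18)/4 = (1/4)*(-23) = -23/4)
f = 0 (f = 0*1 = 0)
s(X) = 2*X/(5 + X) (s(X) = (2*X)/(5 + X) = 2*X/(5 + X))
f*(-7 + s(F(0))) = 0*(-7 + 2*(-23/4)/(5 - 23/4)) = 0*(-7 + 2*(-23/4)/(-3/4)) = 0*(-7 + 2*(-23/4)*(-4/3)) = 0*(-7 + 46/3) = 0*(25/3) = 0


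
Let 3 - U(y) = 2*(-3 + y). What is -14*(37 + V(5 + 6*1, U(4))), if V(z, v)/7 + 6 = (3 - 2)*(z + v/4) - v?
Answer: -1869/2 ≈ -934.50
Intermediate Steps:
U(y) = 9 - 2*y (U(y) = 3 - 2*(-3 + y) = 3 - (-6 + 2*y) = 3 + (6 - 2*y) = 9 - 2*y)
V(z, v) = -42 + 7*z - 21*v/4 (V(z, v) = -42 + 7*((3 - 2)*(z + v/4) - v) = -42 + 7*(1*(z + v*(1/4)) - v) = -42 + 7*(1*(z + v/4) - v) = -42 + 7*((z + v/4) - v) = -42 + 7*(z - 3*v/4) = -42 + (7*z - 21*v/4) = -42 + 7*z - 21*v/4)
-14*(37 + V(5 + 6*1, U(4))) = -14*(37 + (-42 + 7*(5 + 6*1) - 21*(9 - 2*4)/4)) = -14*(37 + (-42 + 7*(5 + 6) - 21*(9 - 8)/4)) = -14*(37 + (-42 + 7*11 - 21/4*1)) = -14*(37 + (-42 + 77 - 21/4)) = -14*(37 + 119/4) = -14*267/4 = -1869/2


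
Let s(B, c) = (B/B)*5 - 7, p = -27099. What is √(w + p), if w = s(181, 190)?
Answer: I*√27101 ≈ 164.62*I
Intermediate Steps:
s(B, c) = -2 (s(B, c) = 1*5 - 7 = 5 - 7 = -2)
w = -2
√(w + p) = √(-2 - 27099) = √(-27101) = I*√27101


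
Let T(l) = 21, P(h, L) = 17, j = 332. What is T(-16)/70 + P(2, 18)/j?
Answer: 583/1660 ≈ 0.35120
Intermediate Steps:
T(-16)/70 + P(2, 18)/j = 21/70 + 17/332 = 21*(1/70) + 17*(1/332) = 3/10 + 17/332 = 583/1660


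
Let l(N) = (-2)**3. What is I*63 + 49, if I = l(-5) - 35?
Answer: -2660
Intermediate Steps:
l(N) = -8
I = -43 (I = -8 - 35 = -43)
I*63 + 49 = -43*63 + 49 = -2709 + 49 = -2660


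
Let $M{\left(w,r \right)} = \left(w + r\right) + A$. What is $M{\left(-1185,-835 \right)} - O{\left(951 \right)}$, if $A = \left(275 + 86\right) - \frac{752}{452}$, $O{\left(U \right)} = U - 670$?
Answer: $- \frac{219408}{113} \approx -1941.7$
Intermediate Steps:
$O{\left(U \right)} = -670 + U$
$A = \frac{40605}{113}$ ($A = 361 - \frac{188}{113} = \frac{40605}{113} \approx 359.34$)
$M{\left(w,r \right)} = \frac{40605}{113} + r + w$ ($M{\left(w,r \right)} = \left(w + r\right) + \frac{40605}{113} = \left(r + w\right) + \frac{40605}{113} = \frac{40605}{113} + r + w$)
$M{\left(-1185,-835 \right)} - O{\left(951 \right)} = \left(\frac{40605}{113} - 835 - 1185\right) - \left(-670 + 951\right) = - \frac{187655}{113} - 281 = - \frac{219408}{113}$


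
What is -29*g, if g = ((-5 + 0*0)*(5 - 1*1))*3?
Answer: 1740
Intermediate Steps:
g = -60 (g = ((-5 + 0)*(5 - 1))*3 = -5*4*3 = -20*3 = -60)
-29*g = -29*(-60) = 1740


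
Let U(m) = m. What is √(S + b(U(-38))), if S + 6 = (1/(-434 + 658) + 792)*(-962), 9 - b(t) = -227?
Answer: I*√597155783/28 ≈ 872.74*I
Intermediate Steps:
b(t) = 236 (b(t) = 9 - 1*(-227) = 9 + 227 = 236)
S = -85334401/112 (S = -6 + (1/(-434 + 658) + 792)*(-962) = -6 + (1/224 + 792)*(-962) = -6 + (177409/224)*(-962) = -6 - 85333729/112 = -85334401/112 ≈ -7.6191e+5)
√(S + b(U(-38))) = √(-85334401/112 + 236) = √(-85307969/112) = I*√597155783/28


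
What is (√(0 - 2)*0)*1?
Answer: 0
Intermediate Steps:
(√(0 - 2)*0)*1 = (√(-2)*0)*1 = ((I*√2)*0)*1 = 0*1 = 0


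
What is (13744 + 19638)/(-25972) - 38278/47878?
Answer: -648104903/310871854 ≈ -2.0848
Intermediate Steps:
(13744 + 19638)/(-25972) - 38278/47878 = 33382*(-1/25972) - 38278*1/47878 = -16691/12986 - 19139/23939 = -648104903/310871854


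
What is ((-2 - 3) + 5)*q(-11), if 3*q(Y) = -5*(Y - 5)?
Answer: 0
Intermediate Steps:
q(Y) = 25/3 - 5*Y/3 (q(Y) = (-5*(Y - 5))/3 = (-5*(-5 + Y))/3 = (25 - 5*Y)/3 = 25/3 - 5*Y/3)
((-2 - 3) + 5)*q(-11) = ((-2 - 3) + 5)*(25/3 - 5/3*(-11)) = (-5 + 5)*(25/3 + 55/3) = 0*(80/3) = 0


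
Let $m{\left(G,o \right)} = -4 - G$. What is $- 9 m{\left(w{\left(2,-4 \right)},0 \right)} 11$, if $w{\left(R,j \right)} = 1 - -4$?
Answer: $891$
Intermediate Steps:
$w{\left(R,j \right)} = 5$ ($w{\left(R,j \right)} = 1 + 4 = 5$)
$- 9 m{\left(w{\left(2,-4 \right)},0 \right)} 11 = - 9 \left(-4 - 5\right) 11 = \left(-9\right) \left(-9\right) 11 = 81 \cdot 11 = 891$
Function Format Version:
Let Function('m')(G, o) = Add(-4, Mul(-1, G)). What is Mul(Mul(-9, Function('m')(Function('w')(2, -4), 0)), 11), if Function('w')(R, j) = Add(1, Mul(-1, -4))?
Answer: 891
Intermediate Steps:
Function('w')(R, j) = 5 (Function('w')(R, j) = Add(1, 4) = 5)
Mul(Mul(-9, Function('m')(Function('w')(2, -4), 0)), 11) = Mul(Mul(-9, Add(-4, Mul(-1, 5))), 11) = Mul(Mul(-9, Add(-4, -5)), 11) = Mul(Mul(-9, -9), 11) = Mul(81, 11) = 891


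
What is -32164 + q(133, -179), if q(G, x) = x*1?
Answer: -32343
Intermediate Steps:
q(G, x) = x
-32164 + q(133, -179) = -32164 - 179 = -32343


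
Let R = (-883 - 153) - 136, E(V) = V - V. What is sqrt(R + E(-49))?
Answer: 2*I*sqrt(293) ≈ 34.234*I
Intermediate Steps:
E(V) = 0
R = -1172 (R = -1036 - 136 = -1172)
sqrt(R + E(-49)) = sqrt(-1172 + 0) = sqrt(-1172) = 2*I*sqrt(293)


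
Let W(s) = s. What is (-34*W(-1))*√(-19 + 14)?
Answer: 34*I*√5 ≈ 76.026*I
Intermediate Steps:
(-34*W(-1))*√(-19 + 14) = (-34*(-1))*√(-19 + 14) = 34*√(-5) = 34*(I*√5) = 34*I*√5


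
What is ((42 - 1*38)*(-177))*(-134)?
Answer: 94872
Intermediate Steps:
((42 - 1*38)*(-177))*(-134) = ((42 - 38)*(-177))*(-134) = (4*(-177))*(-134) = -708*(-134) = 94872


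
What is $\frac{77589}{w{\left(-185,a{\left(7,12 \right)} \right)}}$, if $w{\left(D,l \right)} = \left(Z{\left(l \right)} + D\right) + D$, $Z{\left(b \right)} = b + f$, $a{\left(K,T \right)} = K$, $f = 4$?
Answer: $- \frac{77589}{359} \approx -216.13$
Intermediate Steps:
$Z{\left(b \right)} = 4 + b$ ($Z{\left(b \right)} = b + 4 = 4 + b$)
$w{\left(D,l \right)} = 4 + l + 2 D$ ($w{\left(D,l \right)} = \left(\left(4 + l\right) + D\right) + D = \left(4 + D + l\right) + D = 4 + l + 2 D$)
$\frac{77589}{w{\left(-185,a{\left(7,12 \right)} \right)}} = \frac{77589}{4 + 7 + 2 \left(-185\right)} = \frac{77589}{4 + 7 - 370} = \frac{77589}{-359} = 77589 \left(- \frac{1}{359}\right) = - \frac{77589}{359}$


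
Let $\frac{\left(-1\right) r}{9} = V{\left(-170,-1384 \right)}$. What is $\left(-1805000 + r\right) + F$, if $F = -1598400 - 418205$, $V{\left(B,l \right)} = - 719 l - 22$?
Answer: $-12777271$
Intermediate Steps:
$V{\left(B,l \right)} = -22 - 719 l$
$r = -8955666$ ($r = - 9 \left(-22 - -995096\right) = - 9 \left(-22 + 995096\right) = \left(-9\right) 995074 = -8955666$)
$F = -2016605$ ($F = -1598400 - 418205 = -2016605$)
$\left(-1805000 + r\right) + F = \left(-1805000 - 8955666\right) - 2016605 = -10760666 - 2016605 = -12777271$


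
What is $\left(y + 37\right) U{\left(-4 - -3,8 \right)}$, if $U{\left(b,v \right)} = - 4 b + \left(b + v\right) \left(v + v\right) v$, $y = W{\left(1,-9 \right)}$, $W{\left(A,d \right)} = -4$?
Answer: $29700$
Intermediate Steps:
$y = -4$
$U{\left(b,v \right)} = - 4 b + 2 v^{2} \left(b + v\right)$ ($U{\left(b,v \right)} = - 4 b + \left(b + v\right) 2 v v = - 4 b + 2 v \left(b + v\right) v = - 4 b + 2 v^{2} \left(b + v\right)$)
$\left(y + 37\right) U{\left(-4 - -3,8 \right)} = \left(-4 + 37\right) \left(- 4 \left(-4 - -3\right) + 2 \cdot 8^{3} + 2 \left(-4 - -3\right) 8^{2}\right) = 33 \left(- 4 \left(-4 + 3\right) + 2 \cdot 512 + 2 \left(-4 + 3\right) 64\right) = 33 \left(\left(-4\right) \left(-1\right) + 1024 + 2 \left(-1\right) 64\right) = 33 \left(4 + 1024 - 128\right) = 33 \cdot 900 = 29700$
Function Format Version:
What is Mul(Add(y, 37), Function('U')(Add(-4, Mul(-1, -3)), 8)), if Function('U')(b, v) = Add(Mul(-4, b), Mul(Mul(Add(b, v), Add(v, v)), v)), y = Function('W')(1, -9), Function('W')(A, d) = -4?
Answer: 29700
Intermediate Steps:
y = -4
Function('U')(b, v) = Add(Mul(-4, b), Mul(2, Pow(v, 2), Add(b, v))) (Function('U')(b, v) = Add(Mul(-4, b), Mul(Mul(Add(b, v), Mul(2, v)), v)) = Add(Mul(-4, b), Mul(Mul(2, v, Add(b, v)), v)) = Add(Mul(-4, b), Mul(2, Pow(v, 2), Add(b, v))))
Mul(Add(y, 37), Function('U')(Add(-4, Mul(-1, -3)), 8)) = Mul(Add(-4, 37), Add(Mul(-4, Add(-4, Mul(-1, -3))), Mul(2, Pow(8, 3)), Mul(2, Add(-4, Mul(-1, -3)), Pow(8, 2)))) = Mul(33, Add(Mul(-4, Add(-4, 3)), Mul(2, 512), Mul(2, Add(-4, 3), 64))) = Mul(33, Add(Mul(-4, -1), 1024, Mul(2, -1, 64))) = Mul(33, Add(4, 1024, -128)) = Mul(33, 900) = 29700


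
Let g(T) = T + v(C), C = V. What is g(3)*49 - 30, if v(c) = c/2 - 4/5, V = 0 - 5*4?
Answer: -2061/5 ≈ -412.20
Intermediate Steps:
V = -20 (V = 0 - 20 = -20)
C = -20
v(c) = -4/5 + c/2 (v(c) = c*(1/2) - 4*1/5 = c/2 - 4/5 = -4/5 + c/2)
g(T) = -54/5 + T (g(T) = T + (-4/5 + (1/2)*(-20)) = T + (-4/5 - 10) = T - 54/5 = -54/5 + T)
g(3)*49 - 30 = (-54/5 + 3)*49 - 30 = -39/5*49 - 30 = -1911/5 - 30 = -2061/5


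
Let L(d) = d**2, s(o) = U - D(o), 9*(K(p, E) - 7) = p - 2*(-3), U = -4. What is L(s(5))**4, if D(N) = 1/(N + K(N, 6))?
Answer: 3061497497803500390625/40213853471634241 ≈ 76130.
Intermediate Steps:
K(p, E) = 23/3 + p/9 (K(p, E) = 7 + (p - 2*(-3))/9 = 7 + (p + 6)/9 = 7 + (6 + p)/9 = 7 + (2/3 + p/9) = 23/3 + p/9)
D(N) = 1/(23/3 + 10*N/9) (D(N) = 1/(N + (23/3 + N/9)) = 1/(23/3 + 10*N/9))
s(o) = -4 - 9/(69 + 10*o)
L(s(5))**4 = ((5*(-57 - 8*5)/(69 + 10*5))**2)**4 = ((5*(-57 - 40)/(69 + 50))**2)**4 = ((5*(-97)/119)**2)**4 = ((5*(1/119)*(-97))**2)**4 = ((-485/119)**2)**4 = (235225/14161)**4 = 3061497497803500390625/40213853471634241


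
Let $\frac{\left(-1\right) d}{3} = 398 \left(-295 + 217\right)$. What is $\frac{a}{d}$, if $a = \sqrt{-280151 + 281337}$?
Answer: $\frac{\sqrt{1186}}{93132} \approx 0.00036978$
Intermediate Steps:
$d = 93132$ ($d = - 3 \cdot 398 \left(-295 + 217\right) = - 3 \cdot 398 \left(-78\right) = \left(-3\right) \left(-31044\right) = 93132$)
$a = \sqrt{1186} \approx 34.438$
$\frac{a}{d} = \frac{\sqrt{1186}}{93132}$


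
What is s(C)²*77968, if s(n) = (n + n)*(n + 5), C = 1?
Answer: 11227392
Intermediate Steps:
s(n) = 2*n*(5 + n) (s(n) = (2*n)*(5 + n) = 2*n*(5 + n))
s(C)²*77968 = (2*1*(5 + 1))²*77968 = (2*1*6)²*77968 = 12²*77968 = 144*77968 = 11227392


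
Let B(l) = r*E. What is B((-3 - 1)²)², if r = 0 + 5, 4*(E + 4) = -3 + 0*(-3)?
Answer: 9025/16 ≈ 564.06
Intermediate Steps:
E = -19/4 (E = -4 + (-3 + 0*(-3))/4 = -4 + (-3 + 0)/4 = -4 + (¼)*(-3) = -4 - ¾ = -19/4 ≈ -4.7500)
r = 5
B(l) = -95/4 (B(l) = 5*(-19/4) = -95/4)
B((-3 - 1)²)² = (-95/4)² = 9025/16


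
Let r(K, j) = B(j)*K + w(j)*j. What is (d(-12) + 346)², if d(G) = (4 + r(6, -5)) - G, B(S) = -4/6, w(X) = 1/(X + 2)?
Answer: 1164241/9 ≈ 1.2936e+5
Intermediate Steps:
w(X) = 1/(2 + X)
B(S) = -⅔ (B(S) = -4*⅙ = -⅔)
r(K, j) = -2*K/3 + j/(2 + j)
d(G) = 5/3 - G (d(G) = (4 + (-5 - ⅔*6*(2 - 5))/(2 - 5)) - G = (4 + (-5 - ⅔*6*(-3))/(-3)) - G = (4 - (-5 + 12)/3) - G = (4 - ⅓*7) - G = (4 - 7/3) - G = 5/3 - G)
(d(-12) + 346)² = ((5/3 - 1*(-12)) + 346)² = ((5/3 + 12) + 346)² = (41/3 + 346)² = (1079/3)² = 1164241/9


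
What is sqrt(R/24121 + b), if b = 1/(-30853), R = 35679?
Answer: sqrt(819206263483684058)/744205213 ≈ 1.2162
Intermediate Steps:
b = -1/30853 ≈ -3.2412e-5
sqrt(R/24121 + b) = sqrt(35679/24121 - 1/30853) = sqrt(1100780066/744205213) = sqrt(819206263483684058)/744205213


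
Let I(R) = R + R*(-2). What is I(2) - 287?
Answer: -289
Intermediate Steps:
I(R) = -R (I(R) = R - 2*R = -R)
I(2) - 287 = -1*2 - 287 = -2 - 287 = -289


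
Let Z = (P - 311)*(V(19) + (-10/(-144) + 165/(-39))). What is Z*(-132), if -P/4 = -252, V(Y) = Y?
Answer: -106486963/78 ≈ -1.3652e+6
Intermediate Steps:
P = 1008 (P = -4*(-252) = 1008)
Z = 9680633/936 (Z = (1008 - 311)*(19 + (-10/(-144) + 165/(-39))) = 697*(19 + (-10*(-1/144) + 165*(-1/39))) = 697*(19 + (5/72 - 55/13)) = 697*(19 - 3895/936) = 697*(13889/936) = 9680633/936 ≈ 10343.)
Z*(-132) = (9680633/936)*(-132) = -106486963/78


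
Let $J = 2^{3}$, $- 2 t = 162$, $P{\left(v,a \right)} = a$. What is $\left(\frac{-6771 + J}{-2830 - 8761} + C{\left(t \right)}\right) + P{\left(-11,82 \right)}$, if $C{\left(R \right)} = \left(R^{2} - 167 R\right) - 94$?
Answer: $\frac{232707679}{11591} \approx 20077.0$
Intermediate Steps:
$t = -81$ ($t = \left(- \frac{1}{2}\right) 162 = -81$)
$J = 8$
$C{\left(R \right)} = -94 + R^{2} - 167 R$
$\left(\frac{-6771 + J}{-2830 - 8761} + C{\left(t \right)}\right) + P{\left(-11,82 \right)} = \left(\frac{-6771 + 8}{-2830 - 8761} - \left(-13433 - 6561\right)\right) + 82 = \left(- \frac{6763}{-11591} + \left(-94 + 6561 + 13527\right)\right) + 82 = \left(\left(-6763\right) \left(- \frac{1}{11591}\right) + 19994\right) + 82 = \left(\frac{6763}{11591} + 19994\right) + 82 = \frac{231757217}{11591} + 82 = \frac{232707679}{11591}$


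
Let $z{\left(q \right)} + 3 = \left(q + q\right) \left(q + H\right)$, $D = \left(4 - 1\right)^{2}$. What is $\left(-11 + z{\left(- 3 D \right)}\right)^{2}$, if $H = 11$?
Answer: $722500$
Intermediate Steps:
$D = 9$ ($D = 3^{2} = 9$)
$z{\left(q \right)} = -3 + 2 q \left(11 + q\right)$ ($z{\left(q \right)} = -3 + \left(q + q\right) \left(q + 11\right) = -3 + 2 q \left(11 + q\right)$)
$\left(-11 + z{\left(- 3 D \right)}\right)^{2} = \left(-11 + \left(-3 + 2 \left(\left(-3\right) 9\right)^{2} + 22 \left(\left(-3\right) 9\right)\right)\right)^{2} = \left(-11 + \left(-3 + 2 \left(-27\right)^{2} + 22 \left(-27\right)\right)\right)^{2} = \left(-11 - -861\right)^{2} = \left(-11 + 861\right)^{2} = 850^{2} = 722500$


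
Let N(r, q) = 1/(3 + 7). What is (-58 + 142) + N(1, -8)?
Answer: 841/10 ≈ 84.100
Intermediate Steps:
N(r, q) = 1/10
(-58 + 142) + N(1, -8) = (-58 + 142) + 1/10 = 84 + 1/10 = 841/10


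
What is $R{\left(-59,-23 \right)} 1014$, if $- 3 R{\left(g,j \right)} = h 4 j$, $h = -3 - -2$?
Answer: $-31096$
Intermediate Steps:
$h = -1$ ($h = -3 + 2 = -1$)
$R{\left(g,j \right)} = \frac{4 j}{3}$ ($R{\left(g,j \right)} = - \frac{\left(-1\right) 4 j}{3} = - \frac{\left(-4\right) j}{3} = \frac{4 j}{3}$)
$R{\left(-59,-23 \right)} 1014 = \frac{4}{3} \left(-23\right) 1014 = \left(- \frac{92}{3}\right) 1014 = -31096$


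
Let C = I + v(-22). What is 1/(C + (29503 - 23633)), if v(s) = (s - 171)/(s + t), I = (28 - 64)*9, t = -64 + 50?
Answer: 36/199849 ≈ 0.00018014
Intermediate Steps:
t = -14
I = -324 (I = -36*9 = -324)
v(s) = (-171 + s)/(-14 + s) (v(s) = (s - 171)/(s - 14) = (-171 + s)/(-14 + s))
C = -11471/36 (C = -324 + (-171 - 22)/(-14 - 22) = -324 - 193/(-36) = -324 - 1/36*(-193) = -324 + 193/36 = -11471/36 ≈ -318.64)
1/(C + (29503 - 23633)) = 1/(-11471/36 + (29503 - 23633)) = 1/(-11471/36 + 5870) = 1/(199849/36) = 36/199849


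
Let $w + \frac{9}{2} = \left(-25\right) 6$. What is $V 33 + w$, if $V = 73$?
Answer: $\frac{4509}{2} \approx 2254.5$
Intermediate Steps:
$w = - \frac{309}{2}$ ($w = - \frac{9}{2} - 150 = - \frac{309}{2} \approx -154.5$)
$V 33 + w = 73 \cdot 33 - \frac{309}{2} = 2409 - \frac{309}{2} = \frac{4509}{2}$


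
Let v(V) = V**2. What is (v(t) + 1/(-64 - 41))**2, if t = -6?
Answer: 14280841/11025 ≈ 1295.3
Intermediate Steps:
(v(t) + 1/(-64 - 41))**2 = ((-6)**2 + 1/(-64 - 41))**2 = (36 + 1/(-105))**2 = (36 - 1/105)**2 = (3779/105)**2 = 14280841/11025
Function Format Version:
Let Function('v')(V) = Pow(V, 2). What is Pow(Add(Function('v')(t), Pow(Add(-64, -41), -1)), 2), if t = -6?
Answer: Rational(14280841, 11025) ≈ 1295.3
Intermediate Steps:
Pow(Add(Function('v')(t), Pow(Add(-64, -41), -1)), 2) = Pow(Add(Pow(-6, 2), Pow(Add(-64, -41), -1)), 2) = Pow(Add(36, Pow(-105, -1)), 2) = Pow(Add(36, Rational(-1, 105)), 2) = Pow(Rational(3779, 105), 2) = Rational(14280841, 11025)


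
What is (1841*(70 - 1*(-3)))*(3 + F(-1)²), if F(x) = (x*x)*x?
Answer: 537572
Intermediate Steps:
F(x) = x³ (F(x) = x²*x = x³)
(1841*(70 - 1*(-3)))*(3 + F(-1)²) = (1841*(70 - 1*(-3)))*(3 + ((-1)³)²) = (1841*(70 + 3))*(3 + (-1)²) = (1841*73)*(3 + 1) = 134393*4 = 537572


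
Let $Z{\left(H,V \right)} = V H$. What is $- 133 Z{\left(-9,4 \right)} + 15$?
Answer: $4803$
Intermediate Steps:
$Z{\left(H,V \right)} = H V$
$- 133 Z{\left(-9,4 \right)} + 15 = - 133 \left(\left(-9\right) 4\right) + 15 = \left(-133\right) \left(-36\right) + 15 = 4788 + 15 = 4803$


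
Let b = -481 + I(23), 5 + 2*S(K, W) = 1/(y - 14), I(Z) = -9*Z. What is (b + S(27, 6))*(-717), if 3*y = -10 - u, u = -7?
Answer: 2475562/5 ≈ 4.9511e+5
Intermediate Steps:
y = -1 (y = (-10 - 1*(-7))/3 = (-10 + 7)/3 = (⅓)*(-3) = -1)
S(K, W) = -38/15 (S(K, W) = -5/2 + 1/(2*(-1 - 14)) = -5/2 + (½)/(-15) = -5/2 + (½)*(-1/15) = -5/2 - 1/30 = -38/15)
b = -688 (b = -481 - 9*23 = -481 - 207 = -688)
(b + S(27, 6))*(-717) = (-688 - 38/15)*(-717) = -10358/15*(-717) = 2475562/5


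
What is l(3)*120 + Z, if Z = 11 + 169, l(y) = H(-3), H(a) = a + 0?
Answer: -180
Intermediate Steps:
H(a) = a
l(y) = -3
Z = 180
l(3)*120 + Z = -3*120 + 180 = -360 + 180 = -180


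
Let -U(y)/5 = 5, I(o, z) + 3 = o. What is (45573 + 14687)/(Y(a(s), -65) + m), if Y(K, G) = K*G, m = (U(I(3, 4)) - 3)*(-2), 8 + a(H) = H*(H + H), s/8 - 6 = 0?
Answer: -15065/74736 ≈ -0.20158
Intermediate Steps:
s = 48 (s = 48 + 8*0 = 48 + 0 = 48)
I(o, z) = -3 + o
a(H) = -8 + 2*H² (a(H) = -8 + H*(H + H) = -8 + H*(2*H) = -8 + 2*H²)
U(y) = -25 (U(y) = -5*5 = -25)
m = 56 (m = (-25 - 3)*(-2) = -28*(-2) = 56)
Y(K, G) = G*K
(45573 + 14687)/(Y(a(s), -65) + m) = (45573 + 14687)/(-65*(-8 + 2*48²) + 56) = 60260/(-65*(-8 + 2*2304) + 56) = 60260/(-65*(-8 + 4608) + 56) = 60260/(-65*4600 + 56) = 60260/(-299000 + 56) = 60260/(-298944) = 60260*(-1/298944) = -15065/74736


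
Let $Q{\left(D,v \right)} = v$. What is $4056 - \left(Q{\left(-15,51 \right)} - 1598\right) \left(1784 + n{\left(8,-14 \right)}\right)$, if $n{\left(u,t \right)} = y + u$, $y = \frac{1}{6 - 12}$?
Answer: $\frac{16656133}{6} \approx 2.776 \cdot 10^{6}$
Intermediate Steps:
$y = - \frac{1}{6}$ ($y = \frac{1}{6 - 12} = \frac{1}{-6} = - \frac{1}{6} \approx -0.16667$)
$n{\left(u,t \right)} = - \frac{1}{6} + u$
$4056 - \left(Q{\left(-15,51 \right)} - 1598\right) \left(1784 + n{\left(8,-14 \right)}\right) = 4056 - \left(51 - 1598\right) \left(1784 + \left(- \frac{1}{6} + 8\right)\right) = 4056 - - 1547 \left(1784 + \frac{47}{6}\right) = 4056 - \left(-1547\right) \frac{10751}{6} = 4056 - - \frac{16631797}{6} = 4056 + \frac{16631797}{6} = \frac{16656133}{6}$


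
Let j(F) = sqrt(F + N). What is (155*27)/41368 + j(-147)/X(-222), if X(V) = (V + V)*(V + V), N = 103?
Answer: 4185/41368 + I*sqrt(11)/98568 ≈ 0.10117 + 3.3648e-5*I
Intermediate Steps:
X(V) = 4*V**2 (X(V) = (2*V)*(2*V) = 4*V**2)
j(F) = sqrt(103 + F) (j(F) = sqrt(F + 103) = sqrt(103 + F))
(155*27)/41368 + j(-147)/X(-222) = (155*27)/41368 + sqrt(103 - 147)/((4*(-222)**2)) = 4185*(1/41368) + sqrt(-44)/((4*49284)) = 4185/41368 + (2*I*sqrt(11))/197136 = 4185/41368 + (2*I*sqrt(11))*(1/197136) = 4185/41368 + I*sqrt(11)/98568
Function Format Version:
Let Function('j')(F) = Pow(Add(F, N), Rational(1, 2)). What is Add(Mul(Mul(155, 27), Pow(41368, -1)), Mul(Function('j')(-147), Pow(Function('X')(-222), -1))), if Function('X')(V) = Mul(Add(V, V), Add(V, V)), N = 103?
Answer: Add(Rational(4185, 41368), Mul(Rational(1, 98568), I, Pow(11, Rational(1, 2)))) ≈ Add(0.10117, Mul(3.3648e-5, I))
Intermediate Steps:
Function('X')(V) = Mul(4, Pow(V, 2)) (Function('X')(V) = Mul(Mul(2, V), Mul(2, V)) = Mul(4, Pow(V, 2)))
Function('j')(F) = Pow(Add(103, F), Rational(1, 2)) (Function('j')(F) = Pow(Add(F, 103), Rational(1, 2)) = Pow(Add(103, F), Rational(1, 2)))
Add(Mul(Mul(155, 27), Pow(41368, -1)), Mul(Function('j')(-147), Pow(Function('X')(-222), -1))) = Add(Mul(Mul(155, 27), Pow(41368, -1)), Mul(Pow(Add(103, -147), Rational(1, 2)), Pow(Mul(4, Pow(-222, 2)), -1))) = Add(Mul(4185, Rational(1, 41368)), Mul(Pow(-44, Rational(1, 2)), Pow(Mul(4, 49284), -1))) = Add(Rational(4185, 41368), Mul(Mul(2, I, Pow(11, Rational(1, 2))), Pow(197136, -1))) = Add(Rational(4185, 41368), Mul(Mul(2, I, Pow(11, Rational(1, 2))), Rational(1, 197136))) = Add(Rational(4185, 41368), Mul(Rational(1, 98568), I, Pow(11, Rational(1, 2))))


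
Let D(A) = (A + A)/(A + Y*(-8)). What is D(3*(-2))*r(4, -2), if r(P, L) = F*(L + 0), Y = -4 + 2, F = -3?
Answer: -36/5 ≈ -7.2000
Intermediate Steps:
Y = -2
r(P, L) = -3*L (r(P, L) = -3*(L + 0) = -3*L)
D(A) = 2*A/(16 + A) (D(A) = (A + A)/(A - 2*(-8)) = (2*A)/(A + 16) = (2*A)/(16 + A) = 2*A/(16 + A))
D(3*(-2))*r(4, -2) = (2*(3*(-2))/(16 + 3*(-2)))*(-3*(-2)) = (2*(-6)/(16 - 6))*6 = (2*(-6)/10)*6 = (2*(-6)*(⅒))*6 = -6/5*6 = -36/5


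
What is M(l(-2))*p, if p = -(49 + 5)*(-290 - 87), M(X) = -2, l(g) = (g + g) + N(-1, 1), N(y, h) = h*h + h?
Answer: -40716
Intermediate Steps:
N(y, h) = h + h² (N(y, h) = h² + h = h + h²)
l(g) = 2 + 2*g (l(g) = (g + g) + 1*(1 + 1) = 2*g + 1*2 = 2*g + 2 = 2 + 2*g)
p = 20358 (p = -54*(-377) = -1*(-20358) = 20358)
M(l(-2))*p = -2*20358 = -40716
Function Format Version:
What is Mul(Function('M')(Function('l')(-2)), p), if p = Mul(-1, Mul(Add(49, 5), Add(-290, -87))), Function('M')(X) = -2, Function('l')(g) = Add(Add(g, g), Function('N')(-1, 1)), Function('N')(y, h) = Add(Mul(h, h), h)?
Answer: -40716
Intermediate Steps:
Function('N')(y, h) = Add(h, Pow(h, 2)) (Function('N')(y, h) = Add(Pow(h, 2), h) = Add(h, Pow(h, 2)))
Function('l')(g) = Add(2, Mul(2, g)) (Function('l')(g) = Add(Add(g, g), Mul(1, Add(1, 1))) = Add(Mul(2, g), Mul(1, 2)) = Add(Mul(2, g), 2) = Add(2, Mul(2, g)))
p = 20358 (p = Mul(-1, Mul(54, -377)) = Mul(-1, -20358) = 20358)
Mul(Function('M')(Function('l')(-2)), p) = Mul(-2, 20358) = -40716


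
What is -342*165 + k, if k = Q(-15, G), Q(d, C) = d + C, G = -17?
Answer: -56462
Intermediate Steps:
Q(d, C) = C + d
k = -32 (k = -17 - 15 = -32)
-342*165 + k = -342*165 - 32 = -56430 - 32 = -56462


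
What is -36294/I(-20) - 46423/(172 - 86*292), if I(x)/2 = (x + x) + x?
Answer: 3794763/12470 ≈ 304.31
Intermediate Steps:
I(x) = 6*x (I(x) = 2*((x + x) + x) = 2*(2*x + x) = 2*(3*x) = 6*x)
-36294/I(-20) - 46423/(172 - 86*292) = -36294/(6*(-20)) - 46423/(172 - 86*292) = -36294/(-120) - 46423/(172 - 25112) = -36294*(-1/120) - 46423/(-24940) = 6049/20 - 46423*(-1/24940) = 6049/20 + 46423/24940 = 3794763/12470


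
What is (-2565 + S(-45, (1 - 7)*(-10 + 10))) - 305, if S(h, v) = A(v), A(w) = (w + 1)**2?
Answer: -2869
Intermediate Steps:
A(w) = (1 + w)**2
S(h, v) = (1 + v)**2
(-2565 + S(-45, (1 - 7)*(-10 + 10))) - 305 = (-2565 + (1 + (1 - 7)*(-10 + 10))**2) - 305 = (-2565 + (1 - 6*0)**2) - 305 = (-2565 + (1 + 0)**2) - 305 = (-2565 + 1**2) - 305 = (-2565 + 1) - 305 = -2564 - 305 = -2869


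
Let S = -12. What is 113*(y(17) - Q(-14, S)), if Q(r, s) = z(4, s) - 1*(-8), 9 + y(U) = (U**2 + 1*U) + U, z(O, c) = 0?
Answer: 34578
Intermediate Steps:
y(U) = -9 + U**2 + 2*U (y(U) = -9 + ((U**2 + 1*U) + U) = -9 + ((U**2 + U) + U) = -9 + ((U + U**2) + U) = -9 + (U**2 + 2*U) = -9 + U**2 + 2*U)
Q(r, s) = 8 (Q(r, s) = 0 - 1*(-8) = 0 + 8 = 8)
113*(y(17) - Q(-14, S)) = 113*((-9 + 17**2 + 2*17) - 1*8) = 113*((-9 + 289 + 34) - 8) = 113*(314 - 8) = 113*306 = 34578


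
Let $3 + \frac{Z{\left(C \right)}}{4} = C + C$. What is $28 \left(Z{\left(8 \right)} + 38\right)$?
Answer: $2520$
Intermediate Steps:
$Z{\left(C \right)} = -12 + 8 C$ ($Z{\left(C \right)} = -12 + 4 \left(C + C\right) = -12 + 4 \cdot 2 C = -12 + 8 C$)
$28 \left(Z{\left(8 \right)} + 38\right) = 28 \left(\left(-12 + 8 \cdot 8\right) + 38\right) = 28 \left(\left(-12 + 64\right) + 38\right) = 28 \left(52 + 38\right) = 28 \cdot 90 = 2520$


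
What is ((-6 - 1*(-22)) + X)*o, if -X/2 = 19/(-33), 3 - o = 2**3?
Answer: -2830/33 ≈ -85.758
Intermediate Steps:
o = -5 (o = 3 - 1*2**3 = 3 - 1*8 = 3 - 8 = -5)
X = 38/33 (X = -38/(-33) = -38*(-1)/33 = -2*(-19/33) = 38/33 ≈ 1.1515)
((-6 - 1*(-22)) + X)*o = ((-6 - 1*(-22)) + 38/33)*(-5) = ((-6 + 22) + 38/33)*(-5) = (16 + 38/33)*(-5) = (566/33)*(-5) = -2830/33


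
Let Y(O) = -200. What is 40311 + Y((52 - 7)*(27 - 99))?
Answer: 40111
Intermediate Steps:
40311 + Y((52 - 7)*(27 - 99)) = 40311 - 200 = 40111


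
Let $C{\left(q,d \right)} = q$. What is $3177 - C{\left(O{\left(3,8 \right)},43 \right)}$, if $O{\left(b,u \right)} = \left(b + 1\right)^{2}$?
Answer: $3161$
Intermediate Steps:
$O{\left(b,u \right)} = \left(1 + b\right)^{2}$
$3177 - C{\left(O{\left(3,8 \right)},43 \right)} = 3177 - \left(1 + 3\right)^{2} = 3177 - 4^{2} = 3177 - 16 = 3161$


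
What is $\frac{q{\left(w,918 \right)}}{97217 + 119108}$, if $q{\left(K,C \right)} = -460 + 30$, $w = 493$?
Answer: $- \frac{86}{43265} \approx -0.0019877$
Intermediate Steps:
$q{\left(K,C \right)} = -430$
$\frac{q{\left(w,918 \right)}}{97217 + 119108} = - \frac{430}{97217 + 119108} = - \frac{430}{216325} = \left(-430\right) \frac{1}{216325} = - \frac{86}{43265}$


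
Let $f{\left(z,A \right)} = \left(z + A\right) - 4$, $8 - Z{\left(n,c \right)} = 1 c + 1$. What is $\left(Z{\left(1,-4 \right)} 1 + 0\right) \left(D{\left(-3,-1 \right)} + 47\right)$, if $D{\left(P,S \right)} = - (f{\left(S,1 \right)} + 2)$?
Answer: $539$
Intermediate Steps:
$Z{\left(n,c \right)} = 7 - c$ ($Z{\left(n,c \right)} = 8 - \left(1 c + 1\right) = 8 - \left(c + 1\right) = 8 - \left(1 + c\right) = 7 - c$)
$f{\left(z,A \right)} = -4 + A + z$ ($f{\left(z,A \right)} = \left(A + z\right) - 4 = -4 + A + z$)
$D{\left(P,S \right)} = 1 - S$ ($D{\left(P,S \right)} = - (\left(-4 + 1 + S\right) + 2) = - (\left(-3 + S\right) + 2) = - (-1 + S) = 1 - S$)
$\left(Z{\left(1,-4 \right)} 1 + 0\right) \left(D{\left(-3,-1 \right)} + 47\right) = \left(\left(7 - -4\right) 1 + 0\right) \left(\left(1 - -1\right) + 47\right) = \left(\left(7 + 4\right) 1 + 0\right) \left(\left(1 + 1\right) + 47\right) = \left(11 \cdot 1 + 0\right) \left(2 + 47\right) = \left(11 + 0\right) 49 = 11 \cdot 49 = 539$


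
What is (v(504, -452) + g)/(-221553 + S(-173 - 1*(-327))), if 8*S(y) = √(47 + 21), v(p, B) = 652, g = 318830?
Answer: -1132515128736/785371708927 - 1277928*√17/785371708927 ≈ -1.4420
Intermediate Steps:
S(y) = √17/4 (S(y) = √(47 + 21)/8 = √68/8 = (2*√17)/8 = √17/4)
(v(504, -452) + g)/(-221553 + S(-173 - 1*(-327))) = (652 + 318830)/(-221553 + √17/4) = 319482/(-221553 + √17/4)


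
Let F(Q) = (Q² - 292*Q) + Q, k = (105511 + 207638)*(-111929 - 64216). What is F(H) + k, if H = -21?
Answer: -55159624053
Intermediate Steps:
k = -55159630605 (k = 313149*(-176145) = -55159630605)
F(Q) = Q² - 291*Q
F(H) + k = -21*(-291 - 21) - 55159630605 = -21*(-312) - 55159630605 = 6552 - 55159630605 = -55159624053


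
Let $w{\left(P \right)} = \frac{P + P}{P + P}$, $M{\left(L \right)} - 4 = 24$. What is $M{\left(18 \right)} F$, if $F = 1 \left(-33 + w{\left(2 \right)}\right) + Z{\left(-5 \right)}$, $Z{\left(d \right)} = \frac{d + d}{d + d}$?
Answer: $-868$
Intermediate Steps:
$M{\left(L \right)} = 28$ ($M{\left(L \right)} = 4 + 24 = 28$)
$w{\left(P \right)} = 1$ ($w{\left(P \right)} = \frac{2 P}{2 P} = 2 P \frac{1}{2 P} = 1$)
$Z{\left(d \right)} = 1$ ($Z{\left(d \right)} = \frac{2 d}{2 d} = 2 d \frac{1}{2 d} = 1$)
$F = -31$ ($F = 1 \left(-33 + 1\right) + 1 = 1 \left(-32\right) + 1 = -32 + 1 = -31$)
$M{\left(18 \right)} F = 28 \left(-31\right) = -868$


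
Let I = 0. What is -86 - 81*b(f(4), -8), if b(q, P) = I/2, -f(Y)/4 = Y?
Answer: -86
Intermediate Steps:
f(Y) = -4*Y
b(q, P) = 0 (b(q, P) = 0/2 = 0*(½) = 0)
-86 - 81*b(f(4), -8) = -86 - 81*0 = -86 + 0 = -86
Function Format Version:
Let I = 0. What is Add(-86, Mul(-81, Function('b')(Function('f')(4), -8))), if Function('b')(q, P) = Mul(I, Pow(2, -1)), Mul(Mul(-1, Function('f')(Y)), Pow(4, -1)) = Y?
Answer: -86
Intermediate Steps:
Function('f')(Y) = Mul(-4, Y)
Function('b')(q, P) = 0 (Function('b')(q, P) = Mul(0, Pow(2, -1)) = Mul(0, Rational(1, 2)) = 0)
Add(-86, Mul(-81, Function('b')(Function('f')(4), -8))) = Add(-86, Mul(-81, 0)) = Add(-86, 0) = -86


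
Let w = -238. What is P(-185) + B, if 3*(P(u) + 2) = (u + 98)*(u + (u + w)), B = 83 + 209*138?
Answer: 46555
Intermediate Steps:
B = 28925 (B = 83 + 28842 = 28925)
P(u) = -2 + (-238 + 2*u)*(98 + u)/3 (P(u) = -2 + ((u + 98)*(u + (u - 238)))/3 = -2 + ((98 + u)*(u + (-238 + u)))/3 = -2 + ((98 + u)*(-238 + 2*u))/3 = -2 + ((-238 + 2*u)*(98 + u))/3 = -2 + (-238 + 2*u)*(98 + u)/3)
P(-185) + B = (-23330/3 - 14*(-185) + (⅔)*(-185)²) + 28925 = (-23330/3 + 2590 + (⅔)*34225) + 28925 = (-23330/3 + 2590 + 68450/3) + 28925 = 17630 + 28925 = 46555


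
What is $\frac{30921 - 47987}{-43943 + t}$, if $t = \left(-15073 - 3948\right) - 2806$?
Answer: $\frac{8533}{32885} \approx 0.25948$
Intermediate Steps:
$t = -21827$ ($t = -19021 - 2806 = -21827$)
$\frac{30921 - 47987}{-43943 + t} = \frac{30921 - 47987}{-43943 - 21827} = - \frac{17066}{-65770} = \left(-17066\right) \left(- \frac{1}{65770}\right) = \frac{8533}{32885}$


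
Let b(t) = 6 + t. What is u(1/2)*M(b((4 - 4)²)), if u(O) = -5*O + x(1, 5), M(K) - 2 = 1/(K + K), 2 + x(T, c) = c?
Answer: 25/24 ≈ 1.0417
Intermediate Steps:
x(T, c) = -2 + c
M(K) = 2 + 1/(2*K) (M(K) = 2 + 1/(K + K) = 2 + 1/(2*K))
u(O) = 3 - 5*O (u(O) = -5*O + (-2 + 5) = -5*O + 3 = 3 - 5*O)
u(1/2)*M(b((4 - 4)²)) = (3 - 5/2)*(2 + 1/(2*(6 + (4 - 4)²))) = (3 - 5*½)*(2 + 1/(2*(6 + 0²))) = (3 - 5/2)*(2 + 1/(2*(6 + 0))) = (2 + (½)/6)/2 = (2 + (½)*(⅙))/2 = (2 + 1/12)/2 = (½)*(25/12) = 25/24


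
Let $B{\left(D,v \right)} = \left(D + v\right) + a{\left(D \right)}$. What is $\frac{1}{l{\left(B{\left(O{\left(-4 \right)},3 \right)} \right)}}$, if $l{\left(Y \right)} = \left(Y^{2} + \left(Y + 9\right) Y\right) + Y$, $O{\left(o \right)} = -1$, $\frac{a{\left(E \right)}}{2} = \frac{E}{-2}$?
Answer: $\frac{1}{48} \approx 0.020833$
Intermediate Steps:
$a{\left(E \right)} = - E$ ($a{\left(E \right)} = 2 \frac{E}{-2} = 2 E \left(- \frac{1}{2}\right) = 2 \left(- \frac{E}{2}\right) = - E$)
$B{\left(D,v \right)} = v$ ($B{\left(D,v \right)} = \left(D + v\right) - D = v$)
$l{\left(Y \right)} = Y + Y^{2} + Y \left(9 + Y\right)$ ($l{\left(Y \right)} = \left(Y^{2} + \left(9 + Y\right) Y\right) + Y = \left(Y^{2} + Y \left(9 + Y\right)\right) + Y = Y + Y^{2} + Y \left(9 + Y\right)$)
$\frac{1}{l{\left(B{\left(O{\left(-4 \right)},3 \right)} \right)}} = \frac{1}{2 \cdot 3 \left(5 + 3\right)} = \frac{1}{2 \cdot 3 \cdot 8} = \frac{1}{48}$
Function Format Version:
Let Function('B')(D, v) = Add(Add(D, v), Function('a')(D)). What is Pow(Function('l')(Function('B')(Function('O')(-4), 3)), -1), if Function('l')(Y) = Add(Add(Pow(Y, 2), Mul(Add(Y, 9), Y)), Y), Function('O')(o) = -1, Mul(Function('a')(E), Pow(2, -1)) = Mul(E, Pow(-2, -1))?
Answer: Rational(1, 48) ≈ 0.020833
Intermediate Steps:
Function('a')(E) = Mul(-1, E) (Function('a')(E) = Mul(2, Mul(E, Pow(-2, -1))) = Mul(2, Mul(E, Rational(-1, 2))) = Mul(2, Mul(Rational(-1, 2), E)) = Mul(-1, E))
Function('B')(D, v) = v (Function('B')(D, v) = Add(Add(D, v), Mul(-1, D)) = v)
Function('l')(Y) = Add(Y, Pow(Y, 2), Mul(Y, Add(9, Y))) (Function('l')(Y) = Add(Add(Pow(Y, 2), Mul(Add(9, Y), Y)), Y) = Add(Add(Pow(Y, 2), Mul(Y, Add(9, Y))), Y) = Add(Y, Pow(Y, 2), Mul(Y, Add(9, Y))))
Pow(Function('l')(Function('B')(Function('O')(-4), 3)), -1) = Pow(Mul(2, 3, Add(5, 3)), -1) = Pow(Mul(2, 3, 8), -1) = Pow(48, -1) = Rational(1, 48)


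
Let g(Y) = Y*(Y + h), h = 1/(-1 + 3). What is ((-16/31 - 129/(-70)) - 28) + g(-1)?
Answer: -28398/1085 ≈ -26.173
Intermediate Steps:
h = ½ (h = 1/2 = ½ ≈ 0.50000)
g(Y) = Y*(½ + Y) (g(Y) = Y*(Y + ½) = Y*(½ + Y))
((-16/31 - 129/(-70)) - 28) + g(-1) = ((-16/31 - 129/(-70)) - 28) - (½ - 1) = ((-16*1/31 - 129*(-1/70)) - 28) - 1*(-½) = ((-16/31 + 129/70) - 28) + ½ = (2879/2170 - 28) + ½ = -57881/2170 + ½ = -28398/1085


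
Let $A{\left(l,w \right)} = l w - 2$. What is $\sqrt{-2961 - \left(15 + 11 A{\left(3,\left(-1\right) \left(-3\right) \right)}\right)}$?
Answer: $i \sqrt{3053} \approx 55.254 i$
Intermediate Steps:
$A{\left(l,w \right)} = -2 + l w$
$\sqrt{-2961 - \left(15 + 11 A{\left(3,\left(-1\right) \left(-3\right) \right)}\right)} = \sqrt{-2961 - \left(15 + 11 \left(-2 + 3 \left(\left(-1\right) \left(-3\right)\right)\right)\right)} = \sqrt{-2961 - \left(15 + 11 \left(-2 + 3 \cdot 3\right)\right)} = \sqrt{-2961 - \left(15 + 11 \left(-2 + 9\right)\right)} = \sqrt{-2961 - 92} = \sqrt{-3053} = i \sqrt{3053}$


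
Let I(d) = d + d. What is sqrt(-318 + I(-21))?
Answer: 6*I*sqrt(10) ≈ 18.974*I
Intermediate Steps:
I(d) = 2*d
sqrt(-318 + I(-21)) = sqrt(-318 + 2*(-21)) = sqrt(-318 - 42) = sqrt(-360) = 6*I*sqrt(10)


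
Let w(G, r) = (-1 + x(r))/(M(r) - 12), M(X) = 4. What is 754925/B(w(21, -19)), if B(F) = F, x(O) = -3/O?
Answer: 14343575/2 ≈ 7.1718e+6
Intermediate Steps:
w(G, r) = 1/8 + 3/(8*r) (w(G, r) = (-1 - 3/r)/(4 - 12) = (-1 - 3/r)/(-8) = (-1 - 3/r)*(-1/8) = 1/8 + 3/(8*r))
754925/B(w(21, -19)) = 754925/(((1/8)*(3 - 19)/(-19))) = 754925/(((1/8)*(-1/19)*(-16))) = 754925/(2/19) = 754925*(19/2) = 14343575/2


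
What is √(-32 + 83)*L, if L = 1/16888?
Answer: √51/16888 ≈ 0.00042287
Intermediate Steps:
L = 1/16888 ≈ 5.9214e-5
√(-32 + 83)*L = √(-32 + 83)*(1/16888) = √51*(1/16888) = √51/16888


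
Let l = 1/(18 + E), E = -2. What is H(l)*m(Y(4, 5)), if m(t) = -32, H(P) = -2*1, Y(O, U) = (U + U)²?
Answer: 64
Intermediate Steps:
l = 1/16 (l = 1/(18 - 2) = 1/16 ≈ 0.062500)
Y(O, U) = 4*U² (Y(O, U) = (2*U)² = 4*U²)
H(P) = -2
H(l)*m(Y(4, 5)) = -2*(-32) = 64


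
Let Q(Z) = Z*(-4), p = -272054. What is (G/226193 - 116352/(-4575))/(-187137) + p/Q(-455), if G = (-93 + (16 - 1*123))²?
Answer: -1756160402909691419/11748435998849550 ≈ -149.48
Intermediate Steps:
Q(Z) = -4*Z
G = 40000 (G = (-93 + (16 - 123))² = (-93 - 107)² = (-200)² = 40000)
(G/226193 - 116352/(-4575))/(-187137) + p/Q(-455) = (40000/226193 - 116352/(-4575))/(-187137) - 272054/((-4*(-455))) = (40000*(1/226193) - 116352*(-1/4575))*(-1/187137) - 272054/1820 = (40000/226193 + 38784/1525)*(-1/187137) - 272054*1/1820 = (8833669312/344944325)*(-1/187137) - 136027/910 = -8833669312/64551846147525 - 136027/910 = -1756160402909691419/11748435998849550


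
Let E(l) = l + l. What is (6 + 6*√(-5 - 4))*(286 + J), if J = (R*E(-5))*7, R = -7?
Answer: 4656 + 13968*I ≈ 4656.0 + 13968.0*I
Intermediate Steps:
E(l) = 2*l
J = 490 (J = -14*(-5)*7 = -7*(-10)*7 = 70*7 = 490)
(6 + 6*√(-5 - 4))*(286 + J) = (6 + 6*√(-5 - 4))*(286 + 490) = (6 + 6*√(-9))*776 = (6 + 6*(3*I))*776 = (6 + 18*I)*776 = 4656 + 13968*I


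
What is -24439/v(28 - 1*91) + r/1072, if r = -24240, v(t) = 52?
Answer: -1716193/3484 ≈ -492.59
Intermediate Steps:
-24439/v(28 - 1*91) + r/1072 = -24439/52 - 24240/1072 = -24439*1/52 - 24240*1/1072 = -24439/52 - 1515/67 = -1716193/3484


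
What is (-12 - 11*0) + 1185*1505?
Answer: 1783413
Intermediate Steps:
(-12 - 11*0) + 1185*1505 = (-12 + 0) + 1783425 = -12 + 1783425 = 1783413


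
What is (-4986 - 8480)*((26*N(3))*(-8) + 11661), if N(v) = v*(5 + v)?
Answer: -89804754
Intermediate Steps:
(-4986 - 8480)*((26*N(3))*(-8) + 11661) = (-4986 - 8480)*((26*(3*(5 + 3)))*(-8) + 11661) = -13466*((26*(3*8))*(-8) + 11661) = -13466*((26*24)*(-8) + 11661) = -13466*(624*(-8) + 11661) = -13466*(-4992 + 11661) = -13466*6669 = -89804754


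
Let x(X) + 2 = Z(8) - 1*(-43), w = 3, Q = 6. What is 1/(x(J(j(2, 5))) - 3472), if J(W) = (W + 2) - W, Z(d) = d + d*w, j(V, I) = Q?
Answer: -1/3399 ≈ -0.00029420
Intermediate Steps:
j(V, I) = 6
Z(d) = 4*d (Z(d) = d + d*3 = d + 3*d = 4*d)
J(W) = 2 (J(W) = (2 + W) - W = 2)
x(X) = 73 (x(X) = -2 + (4*8 - 1*(-43)) = -2 + (32 + 43) = -2 + 75 = 73)
1/(x(J(j(2, 5))) - 3472) = 1/(73 - 3472) = 1/(-3399) = -1/3399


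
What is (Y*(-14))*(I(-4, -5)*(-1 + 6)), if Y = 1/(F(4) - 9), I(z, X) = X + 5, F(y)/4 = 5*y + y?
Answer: 0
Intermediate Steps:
F(y) = 24*y (F(y) = 4*(5*y + y) = 4*(6*y) = 24*y)
I(z, X) = 5 + X
Y = 1/87 (Y = 1/(24*4 - 9) = 1/(96 - 9) = 1/87 ≈ 0.011494)
(Y*(-14))*(I(-4, -5)*(-1 + 6)) = ((1/87)*(-14))*((5 - 5)*(-1 + 6)) = -0*5 = -14/87*0 = 0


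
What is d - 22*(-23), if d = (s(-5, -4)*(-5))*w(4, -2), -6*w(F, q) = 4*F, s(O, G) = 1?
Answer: 1558/3 ≈ 519.33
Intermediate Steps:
w(F, q) = -2*F/3
d = 40/3 (d = (1*(-5))*(-⅔*4) = -5*(-8/3) = 40/3 ≈ 13.333)
d - 22*(-23) = 40/3 - 22*(-23) = 40/3 + 506 = 1558/3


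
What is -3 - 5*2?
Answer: -13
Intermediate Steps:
-3 - 5*2 = -3 - 10 = -13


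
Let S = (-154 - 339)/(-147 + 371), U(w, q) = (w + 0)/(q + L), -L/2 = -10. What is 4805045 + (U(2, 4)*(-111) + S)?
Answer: 1076327515/224 ≈ 4.8050e+6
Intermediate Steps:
L = 20 (L = -2*(-10) = 20)
U(w, q) = w/(20 + q) (U(w, q) = (w + 0)/(q + 20) = w/(20 + q))
S = -493/224 ≈ -2.2009
4805045 + (U(2, 4)*(-111) + S) = 4805045 + ((2/(20 + 4))*(-111) - 493/224) = 4805045 + ((2/24)*(-111) - 493/224) = 4805045 + ((2*(1/24))*(-111) - 493/224) = 4805045 + ((1/12)*(-111) - 493/224) = 4805045 + (-37/4 - 493/224) = 4805045 - 2565/224 = 1076327515/224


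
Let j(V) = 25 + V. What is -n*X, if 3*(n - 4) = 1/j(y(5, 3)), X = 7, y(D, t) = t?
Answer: -337/12 ≈ -28.083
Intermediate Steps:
n = 337/84 (n = 4 + 1/(3*(25 + 3)) = 4 + (⅓)/28 = 4 + (⅓)*(1/28) = 4 + 1/84 = 337/84 ≈ 4.0119)
-n*X = -337*7/84 = -1*337/12 = -337/12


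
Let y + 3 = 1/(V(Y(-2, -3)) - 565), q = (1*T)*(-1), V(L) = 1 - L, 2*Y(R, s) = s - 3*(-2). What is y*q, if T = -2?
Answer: -6790/1131 ≈ -6.0035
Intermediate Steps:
Y(R, s) = 3 + s/2 (Y(R, s) = (s - 3*(-2))/2 = (s + 6)/2 = (6 + s)/2 = 3 + s/2)
q = 2 (q = (1*(-2))*(-1) = -2*(-1) = 2)
y = -3395/1131 (y = -3 + 1/((1 - (3 + (1/2)*(-3))) - 565) = -3 + 1/((1 - (3 - 3/2)) - 565) = -3 + 1/((1 - 1*3/2) - 565) = -3 + 1/((1 - 3/2) - 565) = -3 + 1/(-1/2 - 565) = -3 + 1/(-1131/2) = -3 - 2/1131 = -3395/1131 ≈ -3.0018)
y*q = -3395/1131*2 = -6790/1131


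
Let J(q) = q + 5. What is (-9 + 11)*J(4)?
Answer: 18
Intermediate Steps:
J(q) = 5 + q
(-9 + 11)*J(4) = (-9 + 11)*(5 + 4) = 2*9 = 18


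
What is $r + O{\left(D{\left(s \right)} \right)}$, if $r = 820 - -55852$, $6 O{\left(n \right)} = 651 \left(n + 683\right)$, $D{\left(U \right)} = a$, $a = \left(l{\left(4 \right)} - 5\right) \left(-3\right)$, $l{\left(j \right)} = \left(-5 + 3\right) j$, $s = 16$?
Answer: $135009$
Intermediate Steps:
$l{\left(j \right)} = - 2 j$
$a = 39$ ($a = \left(\left(-2\right) 4 - 5\right) \left(-3\right) = \left(-8 - 5\right) \left(-3\right) = \left(-13\right) \left(-3\right) = 39$)
$D{\left(U \right)} = 39$
$O{\left(n \right)} = \frac{148211}{2} + \frac{217 n}{2}$ ($O{\left(n \right)} = \frac{651 \left(n + 683\right)}{6} = \frac{651 \left(683 + n\right)}{6} = \frac{444633 + 651 n}{6} = \frac{148211}{2} + \frac{217 n}{2}$)
$r = 56672$ ($r = 820 + 55852 = 56672$)
$r + O{\left(D{\left(s \right)} \right)} = 56672 + \left(\frac{148211}{2} + \frac{217}{2} \cdot 39\right) = 56672 + \left(\frac{148211}{2} + \frac{8463}{2}\right) = 56672 + 78337 = 135009$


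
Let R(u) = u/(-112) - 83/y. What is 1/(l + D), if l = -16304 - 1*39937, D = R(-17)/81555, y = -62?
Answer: -18877264/1061676204279 ≈ -1.7781e-5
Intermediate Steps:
R(u) = 83/62 - u/112 (R(u) = u/(-112) - 83/(-62) = u*(-1/112) - 83*(-1/62) = -u/112 + 83/62 = 83/62 - u/112)
D = 345/18877264 (D = (83/62 - 1/112*(-17))/81555 = (83/62 + 17/112)*(1/81555) = (5175/3472)*(1/81555) = 345/18877264 ≈ 1.8276e-5)
l = -56241 (l = -16304 - 39937 = -56241)
1/(l + D) = 1/(-56241 + 345/18877264) = 1/(-1061676204279/18877264) = -18877264/1061676204279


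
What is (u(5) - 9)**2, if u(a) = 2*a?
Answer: 1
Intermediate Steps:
(u(5) - 9)**2 = (2*5 - 9)**2 = (10 - 9)**2 = 1**2 = 1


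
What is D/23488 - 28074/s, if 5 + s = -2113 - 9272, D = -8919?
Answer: 278907351/133764160 ≈ 2.0851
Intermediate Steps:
s = -11390 (s = -5 + (-2113 - 9272) = -5 - 11385 = -11390)
D/23488 - 28074/s = -8919/23488 - 28074/(-11390) = -8919*1/23488 - 28074*(-1/11390) = -8919/23488 + 14037/5695 = 278907351/133764160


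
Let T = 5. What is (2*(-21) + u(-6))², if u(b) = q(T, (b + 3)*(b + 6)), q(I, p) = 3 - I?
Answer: 1936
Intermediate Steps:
u(b) = -2 (u(b) = 3 - 1*5 = 3 - 5 = -2)
(2*(-21) + u(-6))² = (2*(-21) - 2)² = (-42 - 2)² = (-44)² = 1936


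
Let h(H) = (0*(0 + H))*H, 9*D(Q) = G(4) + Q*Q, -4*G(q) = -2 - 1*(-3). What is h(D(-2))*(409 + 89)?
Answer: 0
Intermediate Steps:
G(q) = -¼ (G(q) = -(-2 - 1*(-3))/4 = -(-2 + 3)/4 = -¼*1 = -¼)
D(Q) = -1/36 + Q²/9 (D(Q) = (-¼ + Q*Q)/9 = (-¼ + Q²)/9 = -1/36 + Q²/9)
h(H) = 0 (h(H) = (0*H)*H = 0*H = 0)
h(D(-2))*(409 + 89) = 0*(409 + 89) = 0*498 = 0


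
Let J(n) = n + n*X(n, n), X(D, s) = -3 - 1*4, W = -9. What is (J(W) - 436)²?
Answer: 145924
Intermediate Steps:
X(D, s) = -7 (X(D, s) = -3 - 4 = -7)
J(n) = -6*n (J(n) = n + n*(-7) = n - 7*n = -6*n)
(J(W) - 436)² = (-6*(-9) - 436)² = (54 - 436)² = (-382)² = 145924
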